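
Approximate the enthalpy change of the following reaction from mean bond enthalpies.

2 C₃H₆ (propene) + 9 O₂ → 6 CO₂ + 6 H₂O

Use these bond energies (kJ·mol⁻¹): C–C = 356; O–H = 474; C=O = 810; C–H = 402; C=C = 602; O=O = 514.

Bonds broken (reactants):
  C–C: 2 × 356 = 712
  C–H: 12 × 402 = 4824
  C=C: 2 × 602 = 1204
  O=O: 9 × 514 = 4626
  Σ(broken) = 11366 kJ
Bonds formed (products):
  C=O: 12 × 810 = 9720
  O–H: 12 × 474 = 5688
  Σ(formed) = 15408 kJ
ΔH = Σ(broken) − Σ(formed) = 11366 − 15408 = −4042 kJ

ΔH ≈ −4042 kJ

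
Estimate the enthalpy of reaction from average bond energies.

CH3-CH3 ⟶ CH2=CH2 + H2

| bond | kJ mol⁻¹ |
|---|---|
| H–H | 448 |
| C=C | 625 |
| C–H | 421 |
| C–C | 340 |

ΔH ≈ +109 kJ

Bonds broken (reactants):
  C–C: 1 × 340 = 340
  C–H: 6 × 421 = 2526
  Σ(broken) = 2866 kJ
Bonds formed (products):
  C–H: 4 × 421 = 1684
  C=C: 1 × 625 = 625
  H–H: 1 × 448 = 448
  Σ(formed) = 2757 kJ
ΔH = Σ(broken) − Σ(formed) = 2866 − 2757 = +109 kJ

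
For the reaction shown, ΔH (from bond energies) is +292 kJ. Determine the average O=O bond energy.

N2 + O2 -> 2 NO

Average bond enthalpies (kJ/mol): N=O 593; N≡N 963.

D(O=O) ≈ 515 kJ/mol

Let D be the O=O bond energy.
Σ(broken) = 1×963 + 1×D = 963 + D
Σ(formed) = 2×593 = 1186
ΔH = Σ(broken) − Σ(formed) = (963 + D) − (1186) = −223 + D
Setting this equal to +292 kJ gives D = 515 kJ/mol.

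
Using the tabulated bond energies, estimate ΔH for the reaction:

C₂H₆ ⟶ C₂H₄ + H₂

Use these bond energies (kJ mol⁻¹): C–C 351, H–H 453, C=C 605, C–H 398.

Bonds broken (reactants):
  C–C: 1 × 351 = 351
  C–H: 6 × 398 = 2388
  Σ(broken) = 2739 kJ
Bonds formed (products):
  C–H: 4 × 398 = 1592
  C=C: 1 × 605 = 605
  H–H: 1 × 453 = 453
  Σ(formed) = 2650 kJ
ΔH = Σ(broken) − Σ(formed) = 2739 − 2650 = +89 kJ

ΔH ≈ +89 kJ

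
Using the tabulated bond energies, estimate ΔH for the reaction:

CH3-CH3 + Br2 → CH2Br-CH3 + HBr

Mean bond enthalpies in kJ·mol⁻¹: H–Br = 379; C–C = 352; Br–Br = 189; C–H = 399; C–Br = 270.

ΔH ≈ −61 kJ

Bonds broken (reactants):
  Br–Br: 1 × 189 = 189
  C–C: 1 × 352 = 352
  C–H: 6 × 399 = 2394
  Σ(broken) = 2935 kJ
Bonds formed (products):
  C–Br: 1 × 270 = 270
  C–C: 1 × 352 = 352
  C–H: 5 × 399 = 1995
  H–Br: 1 × 379 = 379
  Σ(formed) = 2996 kJ
ΔH = Σ(broken) − Σ(formed) = 2935 − 2996 = −61 kJ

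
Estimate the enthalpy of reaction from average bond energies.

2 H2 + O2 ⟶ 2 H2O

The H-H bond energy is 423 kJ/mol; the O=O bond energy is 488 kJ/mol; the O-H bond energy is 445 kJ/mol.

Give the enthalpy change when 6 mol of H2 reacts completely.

Bonds broken (reactants):
  H-H: 2 × 423 = 846
  O=O: 1 × 488 = 488
  Σ(broken) = 1334 kJ
Bonds formed (products):
  O-H: 4 × 445 = 1780
  Σ(formed) = 1780 kJ
ΔH = Σ(broken) − Σ(formed) = 1334 − 1780 = −446 kJ
For 3× the reaction as written: 3 × (−446) = −1338 kJ

ΔH = −1338 kJ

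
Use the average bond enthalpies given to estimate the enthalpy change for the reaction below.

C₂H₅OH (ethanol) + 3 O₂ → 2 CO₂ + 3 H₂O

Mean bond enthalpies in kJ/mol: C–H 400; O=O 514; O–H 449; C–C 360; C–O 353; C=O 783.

Bonds broken (reactants):
  C–C: 1 × 360 = 360
  C–H: 5 × 400 = 2000
  C–O: 1 × 353 = 353
  O–H: 1 × 449 = 449
  O=O: 3 × 514 = 1542
  Σ(broken) = 4704 kJ
Bonds formed (products):
  C=O: 4 × 783 = 3132
  O–H: 6 × 449 = 2694
  Σ(formed) = 5826 kJ
ΔH = Σ(broken) − Σ(formed) = 4704 − 5826 = −1122 kJ

ΔH ≈ −1122 kJ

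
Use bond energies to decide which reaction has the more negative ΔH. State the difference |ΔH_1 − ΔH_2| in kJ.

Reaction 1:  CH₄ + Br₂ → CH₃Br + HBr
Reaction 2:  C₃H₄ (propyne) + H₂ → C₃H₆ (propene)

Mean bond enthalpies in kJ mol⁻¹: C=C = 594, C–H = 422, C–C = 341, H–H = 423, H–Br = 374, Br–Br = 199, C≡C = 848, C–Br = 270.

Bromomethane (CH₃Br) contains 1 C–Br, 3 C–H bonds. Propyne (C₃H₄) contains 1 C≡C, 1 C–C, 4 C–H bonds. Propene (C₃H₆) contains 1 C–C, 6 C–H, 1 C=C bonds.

Reaction 1:
  Bonds broken (reactants):
    Br–Br: 1 × 199 = 199
    C–H: 4 × 422 = 1688
    Σ(broken) = 1887 kJ
  Bonds formed (products):
    C–Br: 1 × 270 = 270
    C–H: 3 × 422 = 1266
    H–Br: 1 × 374 = 374
    Σ(formed) = 1910 kJ
  ΔH_1 = 1887 − 1910 = −23 kJ
Reaction 2:
  Bonds broken (reactants):
    C≡C: 1 × 848 = 848
    C–C: 1 × 341 = 341
    C–H: 4 × 422 = 1688
    H–H: 1 × 423 = 423
    Σ(broken) = 3300 kJ
  Bonds formed (products):
    C–C: 1 × 341 = 341
    C–H: 6 × 422 = 2532
    C=C: 1 × 594 = 594
    Σ(formed) = 3467 kJ
  ΔH_2 = 3300 − 3467 = −167 kJ
ΔH_1 − ΔH_2 = +144 kJ, so reaction 2 has the more negative ΔH; |ΔH_1 − ΔH_2| = 144 kJ.

Reaction 2, by 144 kJ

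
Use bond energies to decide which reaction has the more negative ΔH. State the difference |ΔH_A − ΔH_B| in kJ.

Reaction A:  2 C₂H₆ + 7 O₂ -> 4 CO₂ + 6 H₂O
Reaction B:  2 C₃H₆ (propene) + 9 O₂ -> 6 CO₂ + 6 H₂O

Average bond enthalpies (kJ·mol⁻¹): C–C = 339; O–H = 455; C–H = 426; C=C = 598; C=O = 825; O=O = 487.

Reaction B, by 1130 kJ

Reaction A:
  Bonds broken (reactants):
    C–C: 2 × 339 = 678
    C–H: 12 × 426 = 5112
    O=O: 7 × 487 = 3409
    Σ(broken) = 9199 kJ
  Bonds formed (products):
    C=O: 8 × 825 = 6600
    O–H: 12 × 455 = 5460
    Σ(formed) = 12060 kJ
  ΔH_A = 9199 − 12060 = −2861 kJ
Reaction B:
  Bonds broken (reactants):
    C–C: 2 × 339 = 678
    C–H: 12 × 426 = 5112
    C=C: 2 × 598 = 1196
    O=O: 9 × 487 = 4383
    Σ(broken) = 11369 kJ
  Bonds formed (products):
    C=O: 12 × 825 = 9900
    O–H: 12 × 455 = 5460
    Σ(formed) = 15360 kJ
  ΔH_B = 11369 − 15360 = −3991 kJ
ΔH_A − ΔH_B = +1130 kJ, so reaction B has the more negative ΔH; |ΔH_A − ΔH_B| = 1130 kJ.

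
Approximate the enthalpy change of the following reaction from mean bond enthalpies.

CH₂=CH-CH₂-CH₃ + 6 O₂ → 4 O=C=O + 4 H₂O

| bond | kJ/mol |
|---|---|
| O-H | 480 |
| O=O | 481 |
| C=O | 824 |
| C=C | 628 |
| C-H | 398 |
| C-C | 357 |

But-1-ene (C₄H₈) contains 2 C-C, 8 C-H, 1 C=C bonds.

ΔH ≈ −3020 kJ

Bonds broken (reactants):
  C-C: 2 × 357 = 714
  C-H: 8 × 398 = 3184
  C=C: 1 × 628 = 628
  O=O: 6 × 481 = 2886
  Σ(broken) = 7412 kJ
Bonds formed (products):
  C=O: 8 × 824 = 6592
  O-H: 8 × 480 = 3840
  Σ(formed) = 10432 kJ
ΔH = Σ(broken) − Σ(formed) = 7412 − 10432 = −3020 kJ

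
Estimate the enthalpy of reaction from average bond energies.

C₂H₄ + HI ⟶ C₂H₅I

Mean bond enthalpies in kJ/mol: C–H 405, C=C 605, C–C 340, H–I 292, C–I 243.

ΔH ≈ −91 kJ

Bonds broken (reactants):
  C–H: 4 × 405 = 1620
  C=C: 1 × 605 = 605
  H–I: 1 × 292 = 292
  Σ(broken) = 2517 kJ
Bonds formed (products):
  C–C: 1 × 340 = 340
  C–H: 5 × 405 = 2025
  C–I: 1 × 243 = 243
  Σ(formed) = 2608 kJ
ΔH = Σ(broken) − Σ(formed) = 2517 − 2608 = −91 kJ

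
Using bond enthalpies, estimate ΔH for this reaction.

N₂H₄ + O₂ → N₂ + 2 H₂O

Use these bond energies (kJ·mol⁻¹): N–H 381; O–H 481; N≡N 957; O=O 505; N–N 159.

Bonds broken (reactants):
  N–H: 4 × 381 = 1524
  N–N: 1 × 159 = 159
  O=O: 1 × 505 = 505
  Σ(broken) = 2188 kJ
Bonds formed (products):
  N≡N: 1 × 957 = 957
  O–H: 4 × 481 = 1924
  Σ(formed) = 2881 kJ
ΔH = Σ(broken) − Σ(formed) = 2188 − 2881 = −693 kJ

ΔH ≈ −693 kJ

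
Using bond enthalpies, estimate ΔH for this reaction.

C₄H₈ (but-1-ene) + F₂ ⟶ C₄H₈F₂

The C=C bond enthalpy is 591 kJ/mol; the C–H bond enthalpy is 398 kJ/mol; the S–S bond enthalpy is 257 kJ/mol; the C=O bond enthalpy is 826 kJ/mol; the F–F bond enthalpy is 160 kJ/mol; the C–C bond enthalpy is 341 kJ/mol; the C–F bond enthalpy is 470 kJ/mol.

ΔH ≈ −530 kJ

Bonds broken (reactants):
  C–C: 2 × 341 = 682
  C–H: 8 × 398 = 3184
  C=C: 1 × 591 = 591
  F–F: 1 × 160 = 160
  Σ(broken) = 4617 kJ
Bonds formed (products):
  C–C: 3 × 341 = 1023
  C–F: 2 × 470 = 940
  C–H: 8 × 398 = 3184
  Σ(formed) = 5147 kJ
ΔH = Σ(broken) − Σ(formed) = 4617 − 5147 = −530 kJ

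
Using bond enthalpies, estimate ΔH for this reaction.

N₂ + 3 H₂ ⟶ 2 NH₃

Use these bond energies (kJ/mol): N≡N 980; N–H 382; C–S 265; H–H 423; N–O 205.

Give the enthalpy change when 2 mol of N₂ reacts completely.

ΔH = −86 kJ

Bonds broken (reactants):
  H–H: 3 × 423 = 1269
  N≡N: 1 × 980 = 980
  Σ(broken) = 2249 kJ
Bonds formed (products):
  N–H: 6 × 382 = 2292
  Σ(formed) = 2292 kJ
ΔH = Σ(broken) − Σ(formed) = 2249 − 2292 = −43 kJ
For 2× the reaction as written: 2 × (−43) = −86 kJ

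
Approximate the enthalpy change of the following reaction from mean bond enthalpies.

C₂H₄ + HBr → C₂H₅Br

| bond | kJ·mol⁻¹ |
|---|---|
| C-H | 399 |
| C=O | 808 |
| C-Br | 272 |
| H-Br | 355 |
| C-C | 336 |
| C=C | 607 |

Bonds broken (reactants):
  C-H: 4 × 399 = 1596
  C=C: 1 × 607 = 607
  H-Br: 1 × 355 = 355
  Σ(broken) = 2558 kJ
Bonds formed (products):
  C-Br: 1 × 272 = 272
  C-C: 1 × 336 = 336
  C-H: 5 × 399 = 1995
  Σ(formed) = 2603 kJ
ΔH = Σ(broken) − Σ(formed) = 2558 − 2603 = −45 kJ

ΔH ≈ −45 kJ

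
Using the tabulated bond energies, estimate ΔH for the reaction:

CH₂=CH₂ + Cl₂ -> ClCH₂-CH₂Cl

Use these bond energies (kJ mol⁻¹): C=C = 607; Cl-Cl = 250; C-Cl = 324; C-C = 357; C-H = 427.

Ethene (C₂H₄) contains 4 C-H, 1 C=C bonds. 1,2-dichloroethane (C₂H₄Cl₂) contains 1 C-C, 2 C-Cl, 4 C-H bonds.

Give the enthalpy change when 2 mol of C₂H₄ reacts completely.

Bonds broken (reactants):
  C-H: 4 × 427 = 1708
  C=C: 1 × 607 = 607
  Cl-Cl: 1 × 250 = 250
  Σ(broken) = 2565 kJ
Bonds formed (products):
  C-C: 1 × 357 = 357
  C-Cl: 2 × 324 = 648
  C-H: 4 × 427 = 1708
  Σ(formed) = 2713 kJ
ΔH = Σ(broken) − Σ(formed) = 2565 − 2713 = −148 kJ
For 2× the reaction as written: 2 × (−148) = −296 kJ

ΔH = −296 kJ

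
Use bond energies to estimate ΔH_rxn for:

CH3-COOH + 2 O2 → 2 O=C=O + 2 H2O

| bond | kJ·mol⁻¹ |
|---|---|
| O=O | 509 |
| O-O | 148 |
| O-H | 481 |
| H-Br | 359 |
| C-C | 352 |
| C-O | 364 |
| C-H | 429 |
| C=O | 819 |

Bonds broken (reactants):
  C-C: 1 × 352 = 352
  C-H: 3 × 429 = 1287
  C-O: 1 × 364 = 364
  C=O: 1 × 819 = 819
  O-H: 1 × 481 = 481
  O=O: 2 × 509 = 1018
  Σ(broken) = 4321 kJ
Bonds formed (products):
  C=O: 4 × 819 = 3276
  O-H: 4 × 481 = 1924
  Σ(formed) = 5200 kJ
ΔH = Σ(broken) − Σ(formed) = 4321 − 5200 = −879 kJ

ΔH ≈ −879 kJ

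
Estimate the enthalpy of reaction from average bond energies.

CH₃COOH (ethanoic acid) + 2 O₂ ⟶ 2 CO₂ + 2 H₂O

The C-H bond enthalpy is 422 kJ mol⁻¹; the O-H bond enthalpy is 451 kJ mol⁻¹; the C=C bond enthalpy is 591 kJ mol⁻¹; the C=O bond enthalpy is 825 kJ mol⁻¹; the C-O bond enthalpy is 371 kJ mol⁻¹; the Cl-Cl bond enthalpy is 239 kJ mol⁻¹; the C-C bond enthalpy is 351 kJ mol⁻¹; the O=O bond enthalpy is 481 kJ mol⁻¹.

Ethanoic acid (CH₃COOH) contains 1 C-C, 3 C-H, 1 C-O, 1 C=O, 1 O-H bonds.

Bonds broken (reactants):
  C-C: 1 × 351 = 351
  C-H: 3 × 422 = 1266
  C-O: 1 × 371 = 371
  C=O: 1 × 825 = 825
  O-H: 1 × 451 = 451
  O=O: 2 × 481 = 962
  Σ(broken) = 4226 kJ
Bonds formed (products):
  C=O: 4 × 825 = 3300
  O-H: 4 × 451 = 1804
  Σ(formed) = 5104 kJ
ΔH = Σ(broken) − Σ(formed) = 4226 − 5104 = −878 kJ

ΔH ≈ −878 kJ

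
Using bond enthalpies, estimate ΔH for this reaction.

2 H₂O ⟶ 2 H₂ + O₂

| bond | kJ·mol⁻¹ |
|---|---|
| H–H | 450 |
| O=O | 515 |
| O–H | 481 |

ΔH ≈ +509 kJ

Bonds broken (reactants):
  O–H: 4 × 481 = 1924
  Σ(broken) = 1924 kJ
Bonds formed (products):
  H–H: 2 × 450 = 900
  O=O: 1 × 515 = 515
  Σ(formed) = 1415 kJ
ΔH = Σ(broken) − Σ(formed) = 1924 − 1415 = +509 kJ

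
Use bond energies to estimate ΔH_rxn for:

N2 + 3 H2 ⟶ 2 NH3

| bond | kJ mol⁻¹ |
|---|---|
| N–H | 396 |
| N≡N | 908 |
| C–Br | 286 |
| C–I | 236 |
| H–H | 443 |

ΔH ≈ −139 kJ

Bonds broken (reactants):
  H–H: 3 × 443 = 1329
  N≡N: 1 × 908 = 908
  Σ(broken) = 2237 kJ
Bonds formed (products):
  N–H: 6 × 396 = 2376
  Σ(formed) = 2376 kJ
ΔH = Σ(broken) − Σ(formed) = 2237 − 2376 = −139 kJ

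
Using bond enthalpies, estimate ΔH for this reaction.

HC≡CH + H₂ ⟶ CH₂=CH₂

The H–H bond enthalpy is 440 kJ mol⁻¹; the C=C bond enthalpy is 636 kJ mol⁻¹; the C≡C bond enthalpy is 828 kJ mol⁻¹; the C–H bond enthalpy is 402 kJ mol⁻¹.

ΔH ≈ −172 kJ

Bonds broken (reactants):
  C≡C: 1 × 828 = 828
  C–H: 2 × 402 = 804
  H–H: 1 × 440 = 440
  Σ(broken) = 2072 kJ
Bonds formed (products):
  C–H: 4 × 402 = 1608
  C=C: 1 × 636 = 636
  Σ(formed) = 2244 kJ
ΔH = Σ(broken) − Σ(formed) = 2072 − 2244 = −172 kJ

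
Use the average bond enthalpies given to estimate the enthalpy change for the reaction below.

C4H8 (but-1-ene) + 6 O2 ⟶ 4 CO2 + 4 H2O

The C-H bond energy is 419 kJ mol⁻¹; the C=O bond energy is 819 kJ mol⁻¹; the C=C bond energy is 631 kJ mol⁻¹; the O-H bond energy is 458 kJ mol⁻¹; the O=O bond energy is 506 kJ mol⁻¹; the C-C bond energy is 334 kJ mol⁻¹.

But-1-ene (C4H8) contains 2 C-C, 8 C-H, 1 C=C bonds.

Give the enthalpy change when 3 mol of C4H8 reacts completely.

ΔH = −7587 kJ

Bonds broken (reactants):
  C-C: 2 × 334 = 668
  C-H: 8 × 419 = 3352
  C=C: 1 × 631 = 631
  O=O: 6 × 506 = 3036
  Σ(broken) = 7687 kJ
Bonds formed (products):
  C=O: 8 × 819 = 6552
  O-H: 8 × 458 = 3664
  Σ(formed) = 10216 kJ
ΔH = Σ(broken) − Σ(formed) = 7687 − 10216 = −2529 kJ
For 3× the reaction as written: 3 × (−2529) = −7587 kJ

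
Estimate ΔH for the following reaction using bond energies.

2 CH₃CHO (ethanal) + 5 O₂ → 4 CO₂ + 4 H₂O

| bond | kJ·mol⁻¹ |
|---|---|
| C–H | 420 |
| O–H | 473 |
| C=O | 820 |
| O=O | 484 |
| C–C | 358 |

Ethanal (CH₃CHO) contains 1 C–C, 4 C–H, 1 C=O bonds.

ΔH ≈ −2208 kJ

Bonds broken (reactants):
  C–C: 2 × 358 = 716
  C–H: 8 × 420 = 3360
  C=O: 2 × 820 = 1640
  O=O: 5 × 484 = 2420
  Σ(broken) = 8136 kJ
Bonds formed (products):
  C=O: 8 × 820 = 6560
  O–H: 8 × 473 = 3784
  Σ(formed) = 10344 kJ
ΔH = Σ(broken) − Σ(formed) = 8136 − 10344 = −2208 kJ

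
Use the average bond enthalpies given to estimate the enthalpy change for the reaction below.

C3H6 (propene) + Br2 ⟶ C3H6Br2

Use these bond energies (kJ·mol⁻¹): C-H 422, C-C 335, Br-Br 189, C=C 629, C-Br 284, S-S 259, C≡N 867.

ΔH ≈ −85 kJ

Bonds broken (reactants):
  Br-Br: 1 × 189 = 189
  C-C: 1 × 335 = 335
  C-H: 6 × 422 = 2532
  C=C: 1 × 629 = 629
  Σ(broken) = 3685 kJ
Bonds formed (products):
  C-Br: 2 × 284 = 568
  C-C: 2 × 335 = 670
  C-H: 6 × 422 = 2532
  Σ(formed) = 3770 kJ
ΔH = Σ(broken) − Σ(formed) = 3685 − 3770 = −85 kJ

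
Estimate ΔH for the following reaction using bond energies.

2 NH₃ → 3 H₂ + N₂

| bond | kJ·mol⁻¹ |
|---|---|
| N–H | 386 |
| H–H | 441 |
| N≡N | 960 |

ΔH ≈ +33 kJ

Bonds broken (reactants):
  N–H: 6 × 386 = 2316
  Σ(broken) = 2316 kJ
Bonds formed (products):
  H–H: 3 × 441 = 1323
  N≡N: 1 × 960 = 960
  Σ(formed) = 2283 kJ
ΔH = Σ(broken) − Σ(formed) = 2316 − 2283 = +33 kJ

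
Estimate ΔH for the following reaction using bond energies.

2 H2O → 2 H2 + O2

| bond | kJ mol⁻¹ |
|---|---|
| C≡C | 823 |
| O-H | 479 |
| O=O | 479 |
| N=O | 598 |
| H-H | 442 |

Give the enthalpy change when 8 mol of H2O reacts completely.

Bonds broken (reactants):
  O-H: 4 × 479 = 1916
  Σ(broken) = 1916 kJ
Bonds formed (products):
  H-H: 2 × 442 = 884
  O=O: 1 × 479 = 479
  Σ(formed) = 1363 kJ
ΔH = Σ(broken) − Σ(formed) = 1916 − 1363 = +553 kJ
For 4× the reaction as written: 4 × (+553) = +2212 kJ

ΔH = +2212 kJ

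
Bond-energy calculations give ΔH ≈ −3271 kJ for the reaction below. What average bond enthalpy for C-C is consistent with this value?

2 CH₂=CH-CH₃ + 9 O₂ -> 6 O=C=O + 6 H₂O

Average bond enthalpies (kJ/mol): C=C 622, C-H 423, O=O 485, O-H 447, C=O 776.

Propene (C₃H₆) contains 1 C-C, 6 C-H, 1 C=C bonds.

Let D be the C-C bond energy.
Σ(broken) = 2×D + 12×423 + 2×622 + 9×485 = 10685 + 2D
Σ(formed) = 12×776 + 12×447 = 14676
ΔH = Σ(broken) − Σ(formed) = (10685 + 2D) − (14676) = −3991 + 2D
Setting this equal to −3271 kJ gives 2D = 720, so D = 360 kJ/mol.

D(C-C) ≈ 360 kJ/mol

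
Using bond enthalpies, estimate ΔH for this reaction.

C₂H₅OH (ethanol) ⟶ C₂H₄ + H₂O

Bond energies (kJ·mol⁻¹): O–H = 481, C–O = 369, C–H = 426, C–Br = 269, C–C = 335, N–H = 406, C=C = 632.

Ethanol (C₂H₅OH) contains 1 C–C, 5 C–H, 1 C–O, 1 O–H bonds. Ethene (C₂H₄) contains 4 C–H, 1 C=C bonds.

Bonds broken (reactants):
  C–C: 1 × 335 = 335
  C–H: 5 × 426 = 2130
  C–O: 1 × 369 = 369
  O–H: 1 × 481 = 481
  Σ(broken) = 3315 kJ
Bonds formed (products):
  C–H: 4 × 426 = 1704
  C=C: 1 × 632 = 632
  O–H: 2 × 481 = 962
  Σ(formed) = 3298 kJ
ΔH = Σ(broken) − Σ(formed) = 3315 − 3298 = +17 kJ

ΔH ≈ +17 kJ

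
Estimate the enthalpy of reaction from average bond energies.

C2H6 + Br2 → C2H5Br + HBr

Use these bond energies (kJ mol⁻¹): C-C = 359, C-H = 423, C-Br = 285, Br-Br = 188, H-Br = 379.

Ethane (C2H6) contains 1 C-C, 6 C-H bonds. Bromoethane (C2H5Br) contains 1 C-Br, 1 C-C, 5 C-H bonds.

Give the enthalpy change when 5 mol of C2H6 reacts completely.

Bonds broken (reactants):
  Br-Br: 1 × 188 = 188
  C-C: 1 × 359 = 359
  C-H: 6 × 423 = 2538
  Σ(broken) = 3085 kJ
Bonds formed (products):
  C-Br: 1 × 285 = 285
  C-C: 1 × 359 = 359
  C-H: 5 × 423 = 2115
  H-Br: 1 × 379 = 379
  Σ(formed) = 3138 kJ
ΔH = Σ(broken) − Σ(formed) = 3085 − 3138 = −53 kJ
For 5× the reaction as written: 5 × (−53) = −265 kJ

ΔH = −265 kJ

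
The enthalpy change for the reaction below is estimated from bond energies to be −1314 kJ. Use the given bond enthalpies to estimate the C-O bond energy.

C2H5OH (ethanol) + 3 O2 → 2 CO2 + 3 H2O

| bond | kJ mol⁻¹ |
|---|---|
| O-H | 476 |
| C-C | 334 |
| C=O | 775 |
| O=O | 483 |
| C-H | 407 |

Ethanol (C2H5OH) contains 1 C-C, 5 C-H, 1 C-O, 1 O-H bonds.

Let D be the C-O bond energy.
Σ(broken) = 1×334 + 5×407 + 1×D + 1×476 + 3×483 = 4294 + D
Σ(formed) = 4×775 + 6×476 = 5956
ΔH = Σ(broken) − Σ(formed) = (4294 + D) − (5956) = −1662 + D
Setting this equal to −1314 kJ gives D = 348 kJ/mol.

D(C-O) ≈ 348 kJ/mol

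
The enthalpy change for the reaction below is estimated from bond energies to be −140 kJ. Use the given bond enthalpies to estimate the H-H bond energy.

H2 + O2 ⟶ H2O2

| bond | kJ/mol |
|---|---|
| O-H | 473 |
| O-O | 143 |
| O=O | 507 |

D(H-H) ≈ 442 kJ/mol

Let D be the H-H bond energy.
Σ(broken) = 1×D + 1×507 = 507 + D
Σ(formed) = 2×473 + 1×143 = 1089
ΔH = Σ(broken) − Σ(formed) = (507 + D) − (1089) = −582 + D
Setting this equal to −140 kJ gives D = 442 kJ/mol.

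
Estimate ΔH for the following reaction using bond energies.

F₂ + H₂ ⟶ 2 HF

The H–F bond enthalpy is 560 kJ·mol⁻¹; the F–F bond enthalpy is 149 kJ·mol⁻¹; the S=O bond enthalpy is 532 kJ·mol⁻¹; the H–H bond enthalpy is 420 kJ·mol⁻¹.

ΔH ≈ −551 kJ

Bonds broken (reactants):
  F–F: 1 × 149 = 149
  H–H: 1 × 420 = 420
  Σ(broken) = 569 kJ
Bonds formed (products):
  H–F: 2 × 560 = 1120
  Σ(formed) = 1120 kJ
ΔH = Σ(broken) − Σ(formed) = 569 − 1120 = −551 kJ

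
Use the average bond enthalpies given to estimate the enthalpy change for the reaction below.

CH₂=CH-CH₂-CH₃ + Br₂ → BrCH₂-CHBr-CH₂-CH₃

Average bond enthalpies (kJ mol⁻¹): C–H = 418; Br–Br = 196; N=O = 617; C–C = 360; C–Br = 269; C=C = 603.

ΔH ≈ −99 kJ

Bonds broken (reactants):
  Br–Br: 1 × 196 = 196
  C–C: 2 × 360 = 720
  C–H: 8 × 418 = 3344
  C=C: 1 × 603 = 603
  Σ(broken) = 4863 kJ
Bonds formed (products):
  C–Br: 2 × 269 = 538
  C–C: 3 × 360 = 1080
  C–H: 8 × 418 = 3344
  Σ(formed) = 4962 kJ
ΔH = Σ(broken) − Σ(formed) = 4863 − 4962 = −99 kJ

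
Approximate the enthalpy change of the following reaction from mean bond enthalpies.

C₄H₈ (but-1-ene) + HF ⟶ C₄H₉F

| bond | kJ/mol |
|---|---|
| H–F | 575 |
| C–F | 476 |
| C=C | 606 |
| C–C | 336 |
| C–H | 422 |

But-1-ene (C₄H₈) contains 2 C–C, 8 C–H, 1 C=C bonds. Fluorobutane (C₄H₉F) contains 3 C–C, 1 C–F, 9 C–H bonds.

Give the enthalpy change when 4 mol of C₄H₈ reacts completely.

Bonds broken (reactants):
  C–C: 2 × 336 = 672
  C–H: 8 × 422 = 3376
  C=C: 1 × 606 = 606
  H–F: 1 × 575 = 575
  Σ(broken) = 5229 kJ
Bonds formed (products):
  C–C: 3 × 336 = 1008
  C–F: 1 × 476 = 476
  C–H: 9 × 422 = 3798
  Σ(formed) = 5282 kJ
ΔH = Σ(broken) − Σ(formed) = 5229 − 5282 = −53 kJ
For 4× the reaction as written: 4 × (−53) = −212 kJ

ΔH = −212 kJ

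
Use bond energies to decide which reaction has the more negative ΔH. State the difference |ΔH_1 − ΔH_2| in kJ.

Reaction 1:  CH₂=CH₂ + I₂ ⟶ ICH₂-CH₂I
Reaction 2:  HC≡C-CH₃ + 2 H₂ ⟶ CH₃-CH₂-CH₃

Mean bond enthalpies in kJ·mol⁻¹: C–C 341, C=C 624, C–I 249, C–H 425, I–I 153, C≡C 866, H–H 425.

Reaction 2, by 263 kJ

Reaction 1:
  Bonds broken (reactants):
    C–H: 4 × 425 = 1700
    C=C: 1 × 624 = 624
    I–I: 1 × 153 = 153
    Σ(broken) = 2477 kJ
  Bonds formed (products):
    C–C: 1 × 341 = 341
    C–H: 4 × 425 = 1700
    C–I: 2 × 249 = 498
    Σ(formed) = 2539 kJ
  ΔH_1 = 2477 − 2539 = −62 kJ
Reaction 2:
  Bonds broken (reactants):
    C≡C: 1 × 866 = 866
    C–C: 1 × 341 = 341
    C–H: 4 × 425 = 1700
    H–H: 2 × 425 = 850
    Σ(broken) = 3757 kJ
  Bonds formed (products):
    C–C: 2 × 341 = 682
    C–H: 8 × 425 = 3400
    Σ(formed) = 4082 kJ
  ΔH_2 = 3757 − 4082 = −325 kJ
ΔH_1 − ΔH_2 = +263 kJ, so reaction 2 has the more negative ΔH; |ΔH_1 − ΔH_2| = 263 kJ.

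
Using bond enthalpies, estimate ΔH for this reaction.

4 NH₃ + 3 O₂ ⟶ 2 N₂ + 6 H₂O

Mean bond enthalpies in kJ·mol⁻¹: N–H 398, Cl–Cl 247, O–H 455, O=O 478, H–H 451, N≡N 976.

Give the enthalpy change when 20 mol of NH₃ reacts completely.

ΔH = −6010 kJ

Bonds broken (reactants):
  N–H: 12 × 398 = 4776
  O=O: 3 × 478 = 1434
  Σ(broken) = 6210 kJ
Bonds formed (products):
  N≡N: 2 × 976 = 1952
  O–H: 12 × 455 = 5460
  Σ(formed) = 7412 kJ
ΔH = Σ(broken) − Σ(formed) = 6210 − 7412 = −1202 kJ
For 5× the reaction as written: 5 × (−1202) = −6010 kJ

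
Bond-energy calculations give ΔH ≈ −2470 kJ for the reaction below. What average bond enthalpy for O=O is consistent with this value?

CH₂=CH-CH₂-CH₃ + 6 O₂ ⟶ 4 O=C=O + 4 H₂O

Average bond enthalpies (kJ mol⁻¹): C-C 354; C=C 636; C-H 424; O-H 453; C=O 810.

D(O=O) ≈ 483 kJ/mol

Let D be the O=O bond energy.
Σ(broken) = 2×354 + 8×424 + 1×636 + 6×D = 4736 + 6D
Σ(formed) = 8×810 + 8×453 = 10104
ΔH = Σ(broken) − Σ(formed) = (4736 + 6D) − (10104) = −5368 + 6D
Setting this equal to −2470 kJ gives 6D = 2898, so D = 483 kJ/mol.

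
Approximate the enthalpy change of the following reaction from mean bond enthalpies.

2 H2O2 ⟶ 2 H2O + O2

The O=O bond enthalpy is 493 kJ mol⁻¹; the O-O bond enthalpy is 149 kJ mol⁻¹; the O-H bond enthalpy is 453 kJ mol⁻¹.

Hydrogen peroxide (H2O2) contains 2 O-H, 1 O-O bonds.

Bonds broken (reactants):
  O-H: 4 × 453 = 1812
  O-O: 2 × 149 = 298
  Σ(broken) = 2110 kJ
Bonds formed (products):
  O-H: 4 × 453 = 1812
  O=O: 1 × 493 = 493
  Σ(formed) = 2305 kJ
ΔH = Σ(broken) − Σ(formed) = 2110 − 2305 = −195 kJ

ΔH ≈ −195 kJ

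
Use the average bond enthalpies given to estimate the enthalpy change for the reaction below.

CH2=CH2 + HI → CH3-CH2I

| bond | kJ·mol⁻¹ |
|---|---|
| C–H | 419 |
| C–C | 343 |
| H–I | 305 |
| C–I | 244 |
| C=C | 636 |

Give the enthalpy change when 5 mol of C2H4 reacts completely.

Bonds broken (reactants):
  C–H: 4 × 419 = 1676
  C=C: 1 × 636 = 636
  H–I: 1 × 305 = 305
  Σ(broken) = 2617 kJ
Bonds formed (products):
  C–C: 1 × 343 = 343
  C–H: 5 × 419 = 2095
  C–I: 1 × 244 = 244
  Σ(formed) = 2682 kJ
ΔH = Σ(broken) − Σ(formed) = 2617 − 2682 = −65 kJ
For 5× the reaction as written: 5 × (−65) = −325 kJ

ΔH = −325 kJ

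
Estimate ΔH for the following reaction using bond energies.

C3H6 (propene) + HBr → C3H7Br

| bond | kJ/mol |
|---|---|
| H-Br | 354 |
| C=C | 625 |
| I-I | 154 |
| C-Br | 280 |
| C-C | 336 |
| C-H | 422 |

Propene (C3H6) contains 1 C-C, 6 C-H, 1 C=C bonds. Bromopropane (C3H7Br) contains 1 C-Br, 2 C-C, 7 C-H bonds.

ΔH ≈ −59 kJ

Bonds broken (reactants):
  C-C: 1 × 336 = 336
  C-H: 6 × 422 = 2532
  C=C: 1 × 625 = 625
  H-Br: 1 × 354 = 354
  Σ(broken) = 3847 kJ
Bonds formed (products):
  C-Br: 1 × 280 = 280
  C-C: 2 × 336 = 672
  C-H: 7 × 422 = 2954
  Σ(formed) = 3906 kJ
ΔH = Σ(broken) − Σ(formed) = 3847 − 3906 = −59 kJ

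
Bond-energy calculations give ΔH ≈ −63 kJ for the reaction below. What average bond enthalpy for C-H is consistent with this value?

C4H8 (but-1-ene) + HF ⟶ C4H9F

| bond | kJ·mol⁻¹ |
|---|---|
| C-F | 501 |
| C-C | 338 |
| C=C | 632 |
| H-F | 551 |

D(C-H) ≈ 407 kJ/mol

Let D be the C-H bond energy.
Σ(broken) = 2×338 + 8×D + 1×632 + 1×551 = 1859 + 8D
Σ(formed) = 3×338 + 1×501 + 9×D = 1515 + 9D
ΔH = Σ(broken) − Σ(formed) = (1859 + 8D) − (1515 + 9D) = +344 − D
Setting this equal to −63 kJ gives D = 407 kJ/mol.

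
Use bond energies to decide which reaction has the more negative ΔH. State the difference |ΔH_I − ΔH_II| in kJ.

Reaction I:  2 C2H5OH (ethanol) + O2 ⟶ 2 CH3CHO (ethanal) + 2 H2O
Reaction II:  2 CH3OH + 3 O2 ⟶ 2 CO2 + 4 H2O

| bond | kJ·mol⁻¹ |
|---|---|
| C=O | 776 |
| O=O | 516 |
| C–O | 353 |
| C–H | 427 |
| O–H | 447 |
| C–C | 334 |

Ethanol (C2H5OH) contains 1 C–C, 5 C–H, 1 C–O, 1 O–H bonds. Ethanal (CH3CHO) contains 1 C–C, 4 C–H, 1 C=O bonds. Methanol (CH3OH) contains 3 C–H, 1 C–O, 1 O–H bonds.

Reaction I:
  Bonds broken (reactants):
    C–C: 2 × 334 = 668
    C–H: 10 × 427 = 4270
    C–O: 2 × 353 = 706
    O–H: 2 × 447 = 894
    O=O: 1 × 516 = 516
    Σ(broken) = 7054 kJ
  Bonds formed (products):
    C–C: 2 × 334 = 668
    C–H: 8 × 427 = 3416
    C=O: 2 × 776 = 1552
    O–H: 4 × 447 = 1788
    Σ(formed) = 7424 kJ
  ΔH_I = 7054 − 7424 = −370 kJ
Reaction II:
  Bonds broken (reactants):
    C–H: 6 × 427 = 2562
    C–O: 2 × 353 = 706
    O–H: 2 × 447 = 894
    O=O: 3 × 516 = 1548
    Σ(broken) = 5710 kJ
  Bonds formed (products):
    C=O: 4 × 776 = 3104
    O–H: 8 × 447 = 3576
    Σ(formed) = 6680 kJ
  ΔH_II = 5710 − 6680 = −970 kJ
ΔH_I − ΔH_II = +600 kJ, so reaction II has the more negative ΔH; |ΔH_I − ΔH_II| = 600 kJ.

Reaction II, by 600 kJ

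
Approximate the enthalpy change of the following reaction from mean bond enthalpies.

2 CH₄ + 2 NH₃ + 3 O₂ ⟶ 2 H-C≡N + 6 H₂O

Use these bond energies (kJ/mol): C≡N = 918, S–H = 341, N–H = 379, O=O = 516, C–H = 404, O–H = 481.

ΔH ≈ −1362 kJ

Bonds broken (reactants):
  C–H: 8 × 404 = 3232
  N–H: 6 × 379 = 2274
  O=O: 3 × 516 = 1548
  Σ(broken) = 7054 kJ
Bonds formed (products):
  C≡N: 2 × 918 = 1836
  C–H: 2 × 404 = 808
  O–H: 12 × 481 = 5772
  Σ(formed) = 8416 kJ
ΔH = Σ(broken) − Σ(formed) = 7054 − 8416 = −1362 kJ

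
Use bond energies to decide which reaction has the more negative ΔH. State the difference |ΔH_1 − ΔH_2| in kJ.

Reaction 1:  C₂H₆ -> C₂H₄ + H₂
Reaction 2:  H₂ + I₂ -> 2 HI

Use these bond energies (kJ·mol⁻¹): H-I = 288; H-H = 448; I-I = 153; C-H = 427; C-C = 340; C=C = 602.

Reaction 2, by 119 kJ

Reaction 1:
  Bonds broken (reactants):
    C-C: 1 × 340 = 340
    C-H: 6 × 427 = 2562
    Σ(broken) = 2902 kJ
  Bonds formed (products):
    C-H: 4 × 427 = 1708
    C=C: 1 × 602 = 602
    H-H: 1 × 448 = 448
    Σ(formed) = 2758 kJ
  ΔH_1 = 2902 − 2758 = +144 kJ
Reaction 2:
  Bonds broken (reactants):
    H-H: 1 × 448 = 448
    I-I: 1 × 153 = 153
    Σ(broken) = 601 kJ
  Bonds formed (products):
    H-I: 2 × 288 = 576
    Σ(formed) = 576 kJ
  ΔH_2 = 601 − 576 = +25 kJ
ΔH_1 − ΔH_2 = +119 kJ, so reaction 2 has the more negative ΔH; |ΔH_1 − ΔH_2| = 119 kJ.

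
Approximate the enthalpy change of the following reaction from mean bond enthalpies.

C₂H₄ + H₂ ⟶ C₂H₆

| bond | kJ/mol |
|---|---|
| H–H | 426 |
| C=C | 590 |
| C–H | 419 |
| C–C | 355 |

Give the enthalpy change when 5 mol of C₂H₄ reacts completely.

ΔH = −885 kJ

Bonds broken (reactants):
  C–H: 4 × 419 = 1676
  C=C: 1 × 590 = 590
  H–H: 1 × 426 = 426
  Σ(broken) = 2692 kJ
Bonds formed (products):
  C–C: 1 × 355 = 355
  C–H: 6 × 419 = 2514
  Σ(formed) = 2869 kJ
ΔH = Σ(broken) − Σ(formed) = 2692 − 2869 = −177 kJ
For 5× the reaction as written: 5 × (−177) = −885 kJ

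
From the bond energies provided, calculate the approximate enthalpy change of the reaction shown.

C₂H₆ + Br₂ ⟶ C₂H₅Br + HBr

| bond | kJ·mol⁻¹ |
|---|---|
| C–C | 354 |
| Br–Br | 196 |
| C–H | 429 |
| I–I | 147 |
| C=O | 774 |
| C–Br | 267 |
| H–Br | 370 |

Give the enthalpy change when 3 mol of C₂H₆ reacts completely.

ΔH = −36 kJ

Bonds broken (reactants):
  Br–Br: 1 × 196 = 196
  C–C: 1 × 354 = 354
  C–H: 6 × 429 = 2574
  Σ(broken) = 3124 kJ
Bonds formed (products):
  C–Br: 1 × 267 = 267
  C–C: 1 × 354 = 354
  C–H: 5 × 429 = 2145
  H–Br: 1 × 370 = 370
  Σ(formed) = 3136 kJ
ΔH = Σ(broken) − Σ(formed) = 3124 − 3136 = −12 kJ
For 3× the reaction as written: 3 × (−12) = −36 kJ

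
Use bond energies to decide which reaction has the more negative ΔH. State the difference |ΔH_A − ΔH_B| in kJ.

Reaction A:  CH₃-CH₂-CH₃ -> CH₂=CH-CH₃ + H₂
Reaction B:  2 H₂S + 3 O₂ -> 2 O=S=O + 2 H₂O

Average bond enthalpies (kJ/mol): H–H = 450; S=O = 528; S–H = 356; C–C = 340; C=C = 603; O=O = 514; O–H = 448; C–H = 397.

Reaction B, by 1019 kJ

Reaction A:
  Bonds broken (reactants):
    C–C: 2 × 340 = 680
    C–H: 8 × 397 = 3176
    Σ(broken) = 3856 kJ
  Bonds formed (products):
    C–C: 1 × 340 = 340
    C–H: 6 × 397 = 2382
    C=C: 1 × 603 = 603
    H–H: 1 × 450 = 450
    Σ(formed) = 3775 kJ
  ΔH_A = 3856 − 3775 = +81 kJ
Reaction B:
  Bonds broken (reactants):
    O=O: 3 × 514 = 1542
    S–H: 4 × 356 = 1424
    Σ(broken) = 2966 kJ
  Bonds formed (products):
    O–H: 4 × 448 = 1792
    S=O: 4 × 528 = 2112
    Σ(formed) = 3904 kJ
  ΔH_B = 2966 − 3904 = −938 kJ
ΔH_A − ΔH_B = +1019 kJ, so reaction B has the more negative ΔH; |ΔH_A − ΔH_B| = 1019 kJ.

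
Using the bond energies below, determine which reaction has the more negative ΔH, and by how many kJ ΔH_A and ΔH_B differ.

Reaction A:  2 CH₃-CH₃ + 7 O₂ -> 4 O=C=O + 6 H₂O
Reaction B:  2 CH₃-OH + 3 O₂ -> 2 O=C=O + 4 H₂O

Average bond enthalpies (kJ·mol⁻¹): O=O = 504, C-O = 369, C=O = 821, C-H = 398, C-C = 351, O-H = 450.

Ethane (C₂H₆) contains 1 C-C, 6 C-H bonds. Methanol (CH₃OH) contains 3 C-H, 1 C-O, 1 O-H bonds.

Reaction A, by 1616 kJ

Reaction A:
  Bonds broken (reactants):
    C-C: 2 × 351 = 702
    C-H: 12 × 398 = 4776
    O=O: 7 × 504 = 3528
    Σ(broken) = 9006 kJ
  Bonds formed (products):
    C=O: 8 × 821 = 6568
    O-H: 12 × 450 = 5400
    Σ(formed) = 11968 kJ
  ΔH_A = 9006 − 11968 = −2962 kJ
Reaction B:
  Bonds broken (reactants):
    C-H: 6 × 398 = 2388
    C-O: 2 × 369 = 738
    O-H: 2 × 450 = 900
    O=O: 3 × 504 = 1512
    Σ(broken) = 5538 kJ
  Bonds formed (products):
    C=O: 4 × 821 = 3284
    O-H: 8 × 450 = 3600
    Σ(formed) = 6884 kJ
  ΔH_B = 5538 − 6884 = −1346 kJ
ΔH_A − ΔH_B = −1616 kJ, so reaction A has the more negative ΔH; |ΔH_A − ΔH_B| = 1616 kJ.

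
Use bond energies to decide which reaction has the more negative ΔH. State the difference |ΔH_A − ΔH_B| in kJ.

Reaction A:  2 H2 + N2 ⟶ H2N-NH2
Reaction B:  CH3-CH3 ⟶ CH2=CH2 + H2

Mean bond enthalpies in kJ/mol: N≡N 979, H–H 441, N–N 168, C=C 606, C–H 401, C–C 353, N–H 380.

Reaction B, by 65 kJ

Reaction A:
  Bonds broken (reactants):
    H–H: 2 × 441 = 882
    N≡N: 1 × 979 = 979
    Σ(broken) = 1861 kJ
  Bonds formed (products):
    N–H: 4 × 380 = 1520
    N–N: 1 × 168 = 168
    Σ(formed) = 1688 kJ
  ΔH_A = 1861 − 1688 = +173 kJ
Reaction B:
  Bonds broken (reactants):
    C–C: 1 × 353 = 353
    C–H: 6 × 401 = 2406
    Σ(broken) = 2759 kJ
  Bonds formed (products):
    C–H: 4 × 401 = 1604
    C=C: 1 × 606 = 606
    H–H: 1 × 441 = 441
    Σ(formed) = 2651 kJ
  ΔH_B = 2759 − 2651 = +108 kJ
ΔH_A − ΔH_B = +65 kJ, so reaction B has the more negative ΔH; |ΔH_A − ΔH_B| = 65 kJ.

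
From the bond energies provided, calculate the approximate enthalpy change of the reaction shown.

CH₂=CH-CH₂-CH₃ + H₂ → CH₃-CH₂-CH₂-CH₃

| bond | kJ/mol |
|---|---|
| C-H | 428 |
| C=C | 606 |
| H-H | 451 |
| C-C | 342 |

ΔH ≈ −141 kJ

Bonds broken (reactants):
  C-C: 2 × 342 = 684
  C-H: 8 × 428 = 3424
  C=C: 1 × 606 = 606
  H-H: 1 × 451 = 451
  Σ(broken) = 5165 kJ
Bonds formed (products):
  C-C: 3 × 342 = 1026
  C-H: 10 × 428 = 4280
  Σ(formed) = 5306 kJ
ΔH = Σ(broken) − Σ(formed) = 5165 − 5306 = −141 kJ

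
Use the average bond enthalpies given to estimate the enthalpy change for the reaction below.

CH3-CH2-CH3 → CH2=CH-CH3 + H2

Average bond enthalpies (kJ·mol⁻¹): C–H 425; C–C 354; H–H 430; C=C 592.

ΔH ≈ +182 kJ

Bonds broken (reactants):
  C–C: 2 × 354 = 708
  C–H: 8 × 425 = 3400
  Σ(broken) = 4108 kJ
Bonds formed (products):
  C–C: 1 × 354 = 354
  C–H: 6 × 425 = 2550
  C=C: 1 × 592 = 592
  H–H: 1 × 430 = 430
  Σ(formed) = 3926 kJ
ΔH = Σ(broken) − Σ(formed) = 4108 − 3926 = +182 kJ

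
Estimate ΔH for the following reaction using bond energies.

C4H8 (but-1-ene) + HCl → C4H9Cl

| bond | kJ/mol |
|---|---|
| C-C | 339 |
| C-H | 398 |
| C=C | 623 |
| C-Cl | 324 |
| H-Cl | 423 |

ΔH ≈ −15 kJ

Bonds broken (reactants):
  C-C: 2 × 339 = 678
  C-H: 8 × 398 = 3184
  C=C: 1 × 623 = 623
  H-Cl: 1 × 423 = 423
  Σ(broken) = 4908 kJ
Bonds formed (products):
  C-C: 3 × 339 = 1017
  C-Cl: 1 × 324 = 324
  C-H: 9 × 398 = 3582
  Σ(formed) = 4923 kJ
ΔH = Σ(broken) − Σ(formed) = 4908 − 4923 = −15 kJ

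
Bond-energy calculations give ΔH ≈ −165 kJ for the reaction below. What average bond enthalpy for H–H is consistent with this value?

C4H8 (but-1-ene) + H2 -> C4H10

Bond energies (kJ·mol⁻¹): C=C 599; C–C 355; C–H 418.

D(H–H) ≈ 427 kJ/mol

Let D be the H–H bond energy.
Σ(broken) = 2×355 + 8×418 + 1×599 + 1×D = 4653 + D
Σ(formed) = 3×355 + 10×418 = 5245
ΔH = Σ(broken) − Σ(formed) = (4653 + D) − (5245) = −592 + D
Setting this equal to −165 kJ gives D = 427 kJ/mol.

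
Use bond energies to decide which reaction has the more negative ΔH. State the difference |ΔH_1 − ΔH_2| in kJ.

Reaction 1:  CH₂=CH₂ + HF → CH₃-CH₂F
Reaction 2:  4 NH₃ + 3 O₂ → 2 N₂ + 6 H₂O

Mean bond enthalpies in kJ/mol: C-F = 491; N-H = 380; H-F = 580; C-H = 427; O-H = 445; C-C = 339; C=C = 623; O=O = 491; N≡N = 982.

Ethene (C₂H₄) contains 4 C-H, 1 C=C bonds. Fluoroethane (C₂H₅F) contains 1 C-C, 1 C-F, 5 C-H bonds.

Reaction 1:
  Bonds broken (reactants):
    C-H: 4 × 427 = 1708
    C=C: 1 × 623 = 623
    H-F: 1 × 580 = 580
    Σ(broken) = 2911 kJ
  Bonds formed (products):
    C-C: 1 × 339 = 339
    C-F: 1 × 491 = 491
    C-H: 5 × 427 = 2135
    Σ(formed) = 2965 kJ
  ΔH_1 = 2911 − 2965 = −54 kJ
Reaction 2:
  Bonds broken (reactants):
    N-H: 12 × 380 = 4560
    O=O: 3 × 491 = 1473
    Σ(broken) = 6033 kJ
  Bonds formed (products):
    N≡N: 2 × 982 = 1964
    O-H: 12 × 445 = 5340
    Σ(formed) = 7304 kJ
  ΔH_2 = 6033 − 7304 = −1271 kJ
ΔH_1 − ΔH_2 = +1217 kJ, so reaction 2 has the more negative ΔH; |ΔH_1 − ΔH_2| = 1217 kJ.

Reaction 2, by 1217 kJ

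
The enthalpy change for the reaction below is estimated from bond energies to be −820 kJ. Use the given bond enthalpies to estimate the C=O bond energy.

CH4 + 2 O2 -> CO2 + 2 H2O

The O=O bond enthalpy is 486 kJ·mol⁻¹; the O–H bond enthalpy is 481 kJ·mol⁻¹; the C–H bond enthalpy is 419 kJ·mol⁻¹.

Let D be the C=O bond energy.
Σ(broken) = 4×419 + 2×486 = 2648
Σ(formed) = 2×D + 4×481 = 1924 + 2D
ΔH = Σ(broken) − Σ(formed) = (2648) − (1924 + 2D) = +724 − 2D
Setting this equal to −820 kJ gives 2D = 1544, so D = 772 kJ/mol.

D(C=O) ≈ 772 kJ/mol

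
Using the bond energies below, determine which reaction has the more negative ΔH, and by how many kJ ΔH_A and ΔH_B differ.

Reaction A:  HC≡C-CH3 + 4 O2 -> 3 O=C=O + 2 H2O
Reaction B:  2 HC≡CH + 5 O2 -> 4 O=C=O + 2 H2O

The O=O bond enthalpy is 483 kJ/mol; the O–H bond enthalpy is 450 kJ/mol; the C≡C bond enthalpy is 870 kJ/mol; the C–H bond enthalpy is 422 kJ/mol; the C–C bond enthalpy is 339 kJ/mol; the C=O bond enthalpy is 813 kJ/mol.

Reaction A:
  Bonds broken (reactants):
    C≡C: 1 × 870 = 870
    C–C: 1 × 339 = 339
    C–H: 4 × 422 = 1688
    O=O: 4 × 483 = 1932
    Σ(broken) = 4829 kJ
  Bonds formed (products):
    C=O: 6 × 813 = 4878
    O–H: 4 × 450 = 1800
    Σ(formed) = 6678 kJ
  ΔH_A = 4829 − 6678 = −1849 kJ
Reaction B:
  Bonds broken (reactants):
    C≡C: 2 × 870 = 1740
    C–H: 4 × 422 = 1688
    O=O: 5 × 483 = 2415
    Σ(broken) = 5843 kJ
  Bonds formed (products):
    C=O: 8 × 813 = 6504
    O–H: 4 × 450 = 1800
    Σ(formed) = 8304 kJ
  ΔH_B = 5843 − 8304 = −2461 kJ
ΔH_A − ΔH_B = +612 kJ, so reaction B has the more negative ΔH; |ΔH_A − ΔH_B| = 612 kJ.

Reaction B, by 612 kJ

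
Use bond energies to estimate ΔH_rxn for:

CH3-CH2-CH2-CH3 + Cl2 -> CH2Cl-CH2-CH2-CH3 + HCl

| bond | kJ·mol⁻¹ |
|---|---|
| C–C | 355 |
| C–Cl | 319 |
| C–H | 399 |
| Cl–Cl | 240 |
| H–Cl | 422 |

Bonds broken (reactants):
  C–C: 3 × 355 = 1065
  C–H: 10 × 399 = 3990
  Cl–Cl: 1 × 240 = 240
  Σ(broken) = 5295 kJ
Bonds formed (products):
  C–C: 3 × 355 = 1065
  C–Cl: 1 × 319 = 319
  C–H: 9 × 399 = 3591
  H–Cl: 1 × 422 = 422
  Σ(formed) = 5397 kJ
ΔH = Σ(broken) − Σ(formed) = 5295 − 5397 = −102 kJ

ΔH ≈ −102 kJ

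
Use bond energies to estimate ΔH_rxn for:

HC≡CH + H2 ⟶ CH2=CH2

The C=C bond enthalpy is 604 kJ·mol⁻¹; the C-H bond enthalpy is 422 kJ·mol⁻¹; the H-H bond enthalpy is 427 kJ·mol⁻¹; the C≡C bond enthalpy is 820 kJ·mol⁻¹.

ΔH ≈ −201 kJ

Bonds broken (reactants):
  C≡C: 1 × 820 = 820
  C-H: 2 × 422 = 844
  H-H: 1 × 427 = 427
  Σ(broken) = 2091 kJ
Bonds formed (products):
  C-H: 4 × 422 = 1688
  C=C: 1 × 604 = 604
  Σ(formed) = 2292 kJ
ΔH = Σ(broken) − Σ(formed) = 2091 − 2292 = −201 kJ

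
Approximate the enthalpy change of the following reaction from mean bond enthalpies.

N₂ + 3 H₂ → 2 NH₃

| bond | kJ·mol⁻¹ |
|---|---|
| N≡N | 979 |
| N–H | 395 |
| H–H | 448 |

Bonds broken (reactants):
  H–H: 3 × 448 = 1344
  N≡N: 1 × 979 = 979
  Σ(broken) = 2323 kJ
Bonds formed (products):
  N–H: 6 × 395 = 2370
  Σ(formed) = 2370 kJ
ΔH = Σ(broken) − Σ(formed) = 2323 − 2370 = −47 kJ

ΔH ≈ −47 kJ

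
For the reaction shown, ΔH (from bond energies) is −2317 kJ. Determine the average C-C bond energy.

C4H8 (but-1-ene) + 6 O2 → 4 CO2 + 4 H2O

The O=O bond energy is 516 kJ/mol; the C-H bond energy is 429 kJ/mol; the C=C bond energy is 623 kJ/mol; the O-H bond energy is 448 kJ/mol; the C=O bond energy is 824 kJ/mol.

Let D be the C-C bond energy.
Σ(broken) = 2×D + 8×429 + 1×623 + 6×516 = 7151 + 2D
Σ(formed) = 8×824 + 8×448 = 10176
ΔH = Σ(broken) − Σ(formed) = (7151 + 2D) − (10176) = −3025 + 2D
Setting this equal to −2317 kJ gives 2D = 708, so D = 354 kJ/mol.

D(C-C) ≈ 354 kJ/mol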